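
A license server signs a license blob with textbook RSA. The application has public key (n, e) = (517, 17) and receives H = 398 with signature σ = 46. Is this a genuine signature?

forged

σ^17 mod 517 = 469
The recovered value 469 does not match the digest 398.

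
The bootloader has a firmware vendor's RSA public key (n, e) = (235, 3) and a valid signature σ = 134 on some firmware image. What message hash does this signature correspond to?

Squares mod 235: σ^1≡134, σ^2≡96
3 = 2 + 1, so σ^3 ≡ 96·134 ≡ 174 (mod 235)

174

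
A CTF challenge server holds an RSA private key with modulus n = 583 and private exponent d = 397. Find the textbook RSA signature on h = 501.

Squares mod 583: h^1≡501, h^2≡311, h^4≡526, h^8≡334, h^16≡203, h^32≡399, h^64≡42, h^128≡15, h^256≡225
397 = 256 + 128 + 8 + 4 + 1, so h^397 ≡ 225·15·334·526·501 ≡ 195 (mod 583)

195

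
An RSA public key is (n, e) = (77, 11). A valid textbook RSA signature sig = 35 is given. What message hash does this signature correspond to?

35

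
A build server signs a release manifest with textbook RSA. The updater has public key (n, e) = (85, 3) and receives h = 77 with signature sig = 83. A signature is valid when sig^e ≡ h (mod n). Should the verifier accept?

accept

sig^2 ≡ 83^2 = 6889 ≡ 4
3 = 2 + 1, so sig^3 ≡ 4·83 ≡ 77 (mod 85)
sig^3 mod 85 = 77 matches h.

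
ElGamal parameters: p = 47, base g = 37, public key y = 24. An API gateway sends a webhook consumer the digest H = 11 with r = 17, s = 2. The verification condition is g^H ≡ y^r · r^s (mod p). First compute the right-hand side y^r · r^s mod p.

25

Squares mod 47: 24^1≡24, 24^2≡12, 24^4≡3, 24^8≡9, 24^16≡34
17 = 16 + 1, so 24^17 ≡ 34·24 ≡ 17 (mod 47)
Squares mod 47: 17^1≡17, 17^2≡7
17^2 ≡ 7 (mod 47)
y^r · r^s ≡ 17·7 = 119 ≡ 25 (mod 47)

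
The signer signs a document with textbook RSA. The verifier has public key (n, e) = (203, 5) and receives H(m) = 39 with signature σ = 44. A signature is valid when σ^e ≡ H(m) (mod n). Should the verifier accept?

σ^2 ≡ 44^2 = 1936 ≡ 109
σ^4 ≡ 109^2 = 11881 ≡ 107
5 = 4 + 1, so σ^5 ≡ 107·44 ≡ 39 (mod 203)
39 = H(m), so the signature checks out.

accept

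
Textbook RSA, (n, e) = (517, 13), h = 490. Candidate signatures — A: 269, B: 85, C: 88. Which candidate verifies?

Candidate A: Squares mod 517: 269^1≡269, 269^2≡498, 269^4≡361, 269^8≡37; 13 = 8 + 4 + 1, so 269^13 ≡ 37·361·269 ≡ 400 (mod 517)
Candidate B: Squares mod 517: 85^1≡85, 85^2≡504, 85^4≡169, 85^8≡126; 13 = 8 + 4 + 1, so 85^13 ≡ 126·169·85 ≡ 490 (mod 517)
  → matches h = 490
Candidate C: Squares mod 517: 88^1≡88, 88^2≡506, 88^4≡121, 88^8≡165; 13 = 8 + 4 + 1, so 88^13 ≡ 165·121·88 ≡ 154 (mod 517)

B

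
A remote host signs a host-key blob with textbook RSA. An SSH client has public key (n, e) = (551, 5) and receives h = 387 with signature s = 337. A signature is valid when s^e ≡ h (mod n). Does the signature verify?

does not verify

s^2 ≡ 337^2 = 113569 ≡ 63
s^4 ≡ 63^2 = 3969 ≡ 112
5 = 4 + 1, so s^5 ≡ 112·337 ≡ 276 (mod 551)
s^5 mod 551 = 276, but h = 387.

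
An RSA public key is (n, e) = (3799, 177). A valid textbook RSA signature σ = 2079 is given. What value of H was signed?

σ^2 ≡ 2079^2 = 4322241 ≡ 2778
σ^4 ≡ 2778^2 = 7717284 ≡ 1515
σ^8 ≡ 1515^2 = 2295225 ≡ 629
σ^16 ≡ 629^2 = 395641 ≡ 545
σ^32 ≡ 545^2 = 297025 ≡ 703
σ^64 ≡ 703^2 = 494209 ≡ 339
σ^128 ≡ 339^2 = 114921 ≡ 951
177 = 128 + 32 + 16 + 1, so σ^177 ≡ 951·703·545·2079 ≡ 719 (mod 3799)

719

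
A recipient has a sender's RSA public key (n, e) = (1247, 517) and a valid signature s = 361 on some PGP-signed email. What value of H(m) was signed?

357

s^517 mod 1247 = 357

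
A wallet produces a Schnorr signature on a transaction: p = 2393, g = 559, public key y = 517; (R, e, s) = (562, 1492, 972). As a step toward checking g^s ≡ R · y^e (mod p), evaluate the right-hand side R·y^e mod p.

882

Squares mod 2393: 517^1≡517, 517^2≡1666, 517^4≡2069, 517^8≡2077, 517^16≡1743, 517^32≡1332, 517^64≡1011, 517^128≡310, 517^256≡380, 517^512≡820, 517^1024≡2360
1492 = 1024 + 256 + 128 + 64 + 16 + 4, so 517^1492 ≡ 2360·380·310·1011·1743·2069 ≡ 1560 (mod 2393)
R · y^e ≡ 562·1560 = 876720 ≡ 882 (mod 2393)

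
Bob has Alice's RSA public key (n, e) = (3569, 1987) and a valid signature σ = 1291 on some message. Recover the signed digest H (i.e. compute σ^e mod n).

388

σ^2 ≡ 1291^2 = 1666681 ≡ 3527
σ^4 ≡ 3527^2 = 12439729 ≡ 1764
σ^8 ≡ 1764^2 = 3111696 ≡ 3097
σ^16 ≡ 3097^2 = 9591409 ≡ 1506
σ^32 ≡ 1506^2 = 2268036 ≡ 1721
σ^64 ≡ 1721^2 = 2961841 ≡ 3140
σ^128 ≡ 3140^2 = 9859600 ≡ 2022
σ^256 ≡ 2022^2 = 4088484 ≡ 1979
σ^512 ≡ 1979^2 = 3916441 ≡ 1248
σ^1024 ≡ 1248^2 = 1557504 ≡ 1420
1987 = 1024 + 512 + 256 + 128 + 64 + 2 + 1, so σ^1987 ≡ 1420·1248·1979·2022·3140·3527·1291 ≡ 388 (mod 3569)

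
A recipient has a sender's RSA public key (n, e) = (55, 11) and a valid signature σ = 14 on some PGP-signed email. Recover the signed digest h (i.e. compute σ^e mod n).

14

σ^2 ≡ 14^2 = 196 ≡ 31
σ^4 ≡ 31^2 = 961 ≡ 26
σ^8 ≡ 26^2 = 676 ≡ 16
11 = 8 + 2 + 1, so σ^11 ≡ 16·31·14 ≡ 14 (mod 55)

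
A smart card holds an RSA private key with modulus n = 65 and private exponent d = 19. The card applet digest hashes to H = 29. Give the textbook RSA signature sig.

29

H^2 ≡ 29^2 = 841 ≡ 61
H^4 ≡ 61^2 = 3721 ≡ 16
H^8 ≡ 16^2 = 256 ≡ 61
H^16 ≡ 61^2 = 3721 ≡ 16
19 = 16 + 2 + 1, so H^19 ≡ 16·61·29 ≡ 29 (mod 65)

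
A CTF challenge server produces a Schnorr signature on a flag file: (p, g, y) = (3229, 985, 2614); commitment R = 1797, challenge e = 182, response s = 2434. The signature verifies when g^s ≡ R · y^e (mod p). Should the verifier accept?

g^s mod p:
985^2 = 970225 ≡ 1525
985^4 ≡ 1525^2 = 2325625 ≡ 745
985^8 ≡ 745^2 = 555025 ≡ 2866
985^16 ≡ 2866^2 = 8213956 ≡ 2609
985^32 ≡ 2609^2 = 6806881 ≡ 149
985^64 ≡ 149^2 = 22201 ≡ 2827
985^128 ≡ 2827^2 = 7991929 ≡ 154
985^256 ≡ 154^2 = 23716 ≡ 1113
985^512 ≡ 1113^2 = 1238769 ≡ 2062
985^1024 ≡ 2062^2 = 4251844 ≡ 2480
985^2048 ≡ 2480^2 = 6150400 ≡ 2384
2434 = 2048 + 256 + 128 + 2, so 985^2434 ≡ 2384·1113·154·1525 ≡ 499 (mod 3229)
R · y^e mod p:
2614^2 = 6832996 ≡ 432
2614^4 ≡ 432^2 = 186624 ≡ 2571
2614^8 ≡ 2571^2 = 6610041 ≡ 278
2614^16 ≡ 278^2 = 77284 ≡ 3017
2614^32 ≡ 3017^2 = 9102289 ≡ 2967
2614^64 ≡ 2967^2 = 8803089 ≡ 835
2614^128 ≡ 835^2 = 697225 ≡ 2990
182 = 128 + 32 + 16 + 4 + 2, so 2614^182 ≡ 2990·2967·3017·2571·432 ≡ 737 (mod 3229)
1797·737 = 1324389 ≡ 499 (mod 3229)
499 ≡ 499 (mod 3229); signature holds.

accept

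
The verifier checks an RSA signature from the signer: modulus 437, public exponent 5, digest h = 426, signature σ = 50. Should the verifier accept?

σ^5 mod 437 = 426
Since 426 equals the digest 426, verification succeeds.

accept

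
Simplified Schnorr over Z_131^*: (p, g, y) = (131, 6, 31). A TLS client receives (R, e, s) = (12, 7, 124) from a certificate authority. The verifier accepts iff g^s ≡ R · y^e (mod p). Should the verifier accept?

g^s mod p:
6^2 = 36
6^4 ≡ 36^2 = 1296 ≡ 117
6^8 ≡ 117^2 = 13689 ≡ 65
6^16 ≡ 65^2 = 4225 ≡ 33
6^32 ≡ 33^2 = 1089 ≡ 41
6^64 ≡ 41^2 = 1681 ≡ 109
124 = 64 + 32 + 16 + 8 + 4, so 6^124 ≡ 109·41·33·65·117 ≡ 59 (mod 131)
R · y^e mod p:
31^2 = 961 ≡ 44
31^4 ≡ 44^2 = 1936 ≡ 102
7 = 4 + 2 + 1, so 31^7 ≡ 102·44·31 ≡ 6 (mod 131)
12·6 = 72 ≡ 72 (mod 131)
59 ≠ 72; the check fails.

reject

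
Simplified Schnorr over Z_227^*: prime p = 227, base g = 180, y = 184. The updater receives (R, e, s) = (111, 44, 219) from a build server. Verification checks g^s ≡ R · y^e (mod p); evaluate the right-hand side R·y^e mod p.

184^2 = 33856 ≡ 33
184^4 ≡ 33^2 = 1089 ≡ 181
184^8 ≡ 181^2 = 32761 ≡ 73
184^16 ≡ 73^2 = 5329 ≡ 108
184^32 ≡ 108^2 = 11664 ≡ 87
44 = 32 + 8 + 4, so 184^44 ≡ 87·73·181 ≡ 3 (mod 227)
R · y^e ≡ 111·3 = 333 ≡ 106 (mod 227)

106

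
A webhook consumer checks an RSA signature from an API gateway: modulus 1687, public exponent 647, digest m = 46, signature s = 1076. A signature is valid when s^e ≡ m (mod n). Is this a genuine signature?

s^647 mod 1687 = 1641
The recovered value 1641 does not match the digest 46.

forged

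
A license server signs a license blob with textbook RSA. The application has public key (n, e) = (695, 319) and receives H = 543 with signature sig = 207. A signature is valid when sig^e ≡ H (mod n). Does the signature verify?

verifies

sig^2 ≡ 207^2 = 42849 ≡ 454
sig^4 ≡ 454^2 = 206116 ≡ 396
sig^8 ≡ 396^2 = 156816 ≡ 441
sig^16 ≡ 441^2 = 194481 ≡ 576
sig^32 ≡ 576^2 = 331776 ≡ 261
sig^64 ≡ 261^2 = 68121 ≡ 11
sig^128 ≡ 11^2 = 121
sig^256 ≡ 121^2 = 14641 ≡ 46
319 = 256 + 32 + 16 + 8 + 4 + 2 + 1, so sig^319 ≡ 46·261·576·441·396·454·207 ≡ 543 (mod 695)
543 = H, so the signature checks out.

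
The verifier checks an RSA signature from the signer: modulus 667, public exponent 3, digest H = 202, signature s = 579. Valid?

yes

s^2 ≡ 579^2 = 335241 ≡ 407
3 = 2 + 1, so s^3 ≡ 407·579 ≡ 202 (mod 667)
202 = H, so the signature checks out.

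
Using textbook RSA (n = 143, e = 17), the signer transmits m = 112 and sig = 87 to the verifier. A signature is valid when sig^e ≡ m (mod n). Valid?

sig^17 mod 143 = 120
The recovered value 120 does not match the digest 112.

no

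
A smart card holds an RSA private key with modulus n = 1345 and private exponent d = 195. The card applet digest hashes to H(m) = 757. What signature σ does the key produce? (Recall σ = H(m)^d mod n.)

1333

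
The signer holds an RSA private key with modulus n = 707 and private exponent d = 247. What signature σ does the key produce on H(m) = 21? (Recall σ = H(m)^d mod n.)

518

(H(m))^2 ≡ 21^2 = 441
(H(m))^4 ≡ 441^2 = 194481 ≡ 56
(H(m))^8 ≡ 56^2 = 3136 ≡ 308
(H(m))^16 ≡ 308^2 = 94864 ≡ 126
(H(m))^32 ≡ 126^2 = 15876 ≡ 322
(H(m))^64 ≡ 322^2 = 103684 ≡ 462
(H(m))^128 ≡ 462^2 = 213444 ≡ 637
247 = 128 + 64 + 32 + 16 + 4 + 2 + 1, so (H(m))^247 ≡ 637·462·322·126·56·441·21 ≡ 518 (mod 707)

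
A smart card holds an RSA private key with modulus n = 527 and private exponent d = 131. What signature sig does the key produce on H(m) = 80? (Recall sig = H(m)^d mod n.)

28

(H(m))^131 mod 527 = 28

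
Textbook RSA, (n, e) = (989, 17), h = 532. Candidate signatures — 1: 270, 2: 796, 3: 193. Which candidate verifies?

3

Candidate 1: Squares mod 989: 270^1≡270, 270^2≡703, 270^4≡698, 270^8≡616, 270^16≡669; 17 = 16 + 1, so 270^17 ≡ 669·270 ≡ 632 (mod 989)
Candidate 2: Squares mod 989: 796^1≡796, 796^2≡656, 796^4≡121, 796^8≡795, 796^16≡54; 17 = 16 + 1, so 796^17 ≡ 54·796 ≡ 457 (mod 989)
Candidate 3: Squares mod 989: 193^1≡193, 193^2≡656, 193^4≡121, 193^8≡795, 193^16≡54; 17 = 16 + 1, so 193^17 ≡ 54·193 ≡ 532 (mod 989)
  → matches h = 532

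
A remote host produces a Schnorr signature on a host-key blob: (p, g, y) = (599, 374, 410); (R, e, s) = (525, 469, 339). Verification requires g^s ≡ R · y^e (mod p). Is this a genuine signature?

g^s mod p:
Squares mod 599: 374^1≡374, 374^2≡309, 374^4≡240, 374^8≡96, 374^16≡231, 374^32≡50, 374^64≡104, 374^128≡34, 374^256≡557
339 = 256 + 64 + 16 + 2 + 1, so 374^339 ≡ 557·104·231·309·374 ≡ 591 (mod 599)
R · y^e mod p:
Squares mod 599: 410^1≡410, 410^2≡380, 410^4≡41, 410^8≡483, 410^16≡278, 410^32≡13, 410^64≡169, 410^128≡408, 410^256≡541
469 = 256 + 128 + 64 + 16 + 4 + 1, so 410^469 ≡ 541·408·169·278·41·410 ≡ 162 (mod 599)
525·162 = 85050 ≡ 591 (mod 599)
591 ≡ 591 (mod 599); signature holds.

genuine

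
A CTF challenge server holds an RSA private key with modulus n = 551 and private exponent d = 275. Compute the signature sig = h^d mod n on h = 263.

h^2 ≡ 263^2 = 69169 ≡ 294
h^4 ≡ 294^2 = 86436 ≡ 480
h^8 ≡ 480^2 = 230400 ≡ 82
h^16 ≡ 82^2 = 6724 ≡ 112
h^32 ≡ 112^2 = 12544 ≡ 422
h^64 ≡ 422^2 = 178084 ≡ 111
h^128 ≡ 111^2 = 12321 ≡ 199
h^256 ≡ 199^2 = 39601 ≡ 480
275 = 256 + 16 + 2 + 1, so h^275 ≡ 480·112·294·263 ≡ 213 (mod 551)

213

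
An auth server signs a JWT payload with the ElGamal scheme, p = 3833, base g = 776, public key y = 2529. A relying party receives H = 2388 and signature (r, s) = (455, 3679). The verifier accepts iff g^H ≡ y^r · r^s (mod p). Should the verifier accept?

accept

Left side g^H mod p:
776^2 = 602176 ≡ 395
776^4 ≡ 395^2 = 156025 ≡ 2705
776^8 ≡ 2705^2 = 7317025 ≡ 3661
776^16 ≡ 3661^2 = 13402921 ≡ 2753
776^32 ≡ 2753^2 = 7579009 ≡ 1168
776^64 ≡ 1168^2 = 1364224 ≡ 3509
776^128 ≡ 3509^2 = 12313081 ≡ 1485
776^256 ≡ 1485^2 = 2205225 ≡ 1250
776^512 ≡ 1250^2 = 1562500 ≡ 2469
776^1024 ≡ 2469^2 = 6095961 ≡ 1491
776^2048 ≡ 1491^2 = 2223081 ≡ 3774
2388 = 2048 + 256 + 64 + 16 + 4, so 776^2388 ≡ 3774·1250·3509·2753·2705 ≡ 2650 (mod 3833)
Right side y^r · r^s mod p:
2529^2 = 6395841 ≡ 2397
2529^4 ≡ 2397^2 = 5745609 ≡ 3775
2529^8 ≡ 3775^2 = 14250625 ≡ 3364
2529^16 ≡ 3364^2 = 11316496 ≡ 1480
2529^32 ≡ 1480^2 = 2190400 ≡ 1757
2529^64 ≡ 1757^2 = 3087049 ≡ 1484
2529^128 ≡ 1484^2 = 2202256 ≡ 2114
2529^256 ≡ 2114^2 = 4468996 ≡ 3551
455 = 256 + 128 + 64 + 4 + 2 + 1, so 2529^455 ≡ 3551·2114·1484·3775·2397·2529 ≡ 1446 (mod 3833)
455^2 = 207025 ≡ 43
455^4 ≡ 43^2 = 1849
455^8 ≡ 1849^2 = 3418801 ≡ 3598
455^16 ≡ 3598^2 = 12945604 ≡ 1563
455^32 ≡ 1563^2 = 2442969 ≡ 1348
455^64 ≡ 1348^2 = 1817104 ≡ 262
455^128 ≡ 262^2 = 68644 ≡ 3483
455^256 ≡ 3483^2 = 12131289 ≡ 3677
455^512 ≡ 3677^2 = 13520329 ≡ 1338
455^1024 ≡ 1338^2 = 1790244 ≡ 233
455^2048 ≡ 233^2 = 54289 ≡ 627
3679 = 2048 + 1024 + 512 + 64 + 16 + 8 + 4 + 2 + 1, so 455^3679 ≡ 627·233·1338·262·1563·3598·1849·43·455 ≡ 585 (mod 3833)
1446·585 = 845910 ≡ 2650 (mod 3833)
2650 ≡ 2650 (mod 3833), so the signature is genuine.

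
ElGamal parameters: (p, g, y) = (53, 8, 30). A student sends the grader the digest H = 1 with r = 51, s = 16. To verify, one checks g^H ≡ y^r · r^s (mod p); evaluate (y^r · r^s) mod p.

8

30^2 = 900 ≡ 52
30^4 ≡ 52^2 = 2704 ≡ 1
30^8 ≡ 1^2 = 1
30^16 ≡ 1^2 = 1
30^32 ≡ 1^2 = 1
51 = 32 + 16 + 2 + 1, so 30^51 ≡ 1·1·52·30 ≡ 23 (mod 53)
51^2 = 2601 ≡ 4
51^4 ≡ 4^2 = 16
51^8 ≡ 16^2 = 256 ≡ 44
51^16 ≡ 44^2 = 1936 ≡ 28
y^r · r^s ≡ 23·28 = 644 ≡ 8 (mod 53)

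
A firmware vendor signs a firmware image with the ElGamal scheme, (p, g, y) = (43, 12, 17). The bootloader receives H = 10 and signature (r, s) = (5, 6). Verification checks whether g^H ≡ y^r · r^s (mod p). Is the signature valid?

valid

Left side g^H mod p:
12^2 = 144 ≡ 15
12^4 ≡ 15^2 = 225 ≡ 10
12^8 ≡ 10^2 = 100 ≡ 14
10 = 8 + 2, so 12^10 ≡ 14·15 ≡ 38 (mod 43)
Right side y^r · r^s mod p:
17^2 = 289 ≡ 31
17^4 ≡ 31^2 = 961 ≡ 15
5 = 4 + 1, so 17^5 ≡ 15·17 ≡ 40 (mod 43)
5^2 = 25
5^4 ≡ 25^2 = 625 ≡ 23
6 = 4 + 2, so 5^6 ≡ 23·25 ≡ 16 (mod 43)
40·16 = 640 ≡ 38 (mod 43)
38 ≡ 38 (mod 43), so the signature is genuine.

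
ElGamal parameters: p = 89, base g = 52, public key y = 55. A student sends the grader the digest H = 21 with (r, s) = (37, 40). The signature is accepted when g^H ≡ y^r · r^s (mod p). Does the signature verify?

does not verify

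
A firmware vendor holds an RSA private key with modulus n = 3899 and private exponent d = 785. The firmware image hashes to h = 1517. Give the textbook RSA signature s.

3643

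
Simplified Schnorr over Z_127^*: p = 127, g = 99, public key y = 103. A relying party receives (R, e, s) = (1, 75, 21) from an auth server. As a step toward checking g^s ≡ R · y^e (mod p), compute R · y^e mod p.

19

103^75 mod 127 = 19
R · y^e ≡ 1·19 = 19 ≡ 19 (mod 127)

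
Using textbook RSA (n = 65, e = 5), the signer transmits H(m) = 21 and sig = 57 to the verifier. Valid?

Squares mod 65: sig^1≡57, sig^2≡64, sig^4≡1
5 = 4 + 1, so sig^5 ≡ 1·57 ≡ 57 (mod 65)
sig^5 mod 65 = 57, but H(m) = 21.

no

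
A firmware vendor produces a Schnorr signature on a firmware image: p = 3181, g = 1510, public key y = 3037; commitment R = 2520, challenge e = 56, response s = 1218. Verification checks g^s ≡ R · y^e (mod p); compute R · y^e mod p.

3037^2 = 9223369 ≡ 1650
3037^4 ≡ 1650^2 = 2722500 ≡ 2745
3037^8 ≡ 2745^2 = 7535025 ≡ 2417
3037^16 ≡ 2417^2 = 5841889 ≡ 1573
3037^32 ≡ 1573^2 = 2474329 ≡ 2692
56 = 32 + 16 + 8, so 3037^56 ≡ 2692·1573·2417 ≡ 2206 (mod 3181)
R · y^e ≡ 2520·2206 = 5559120 ≡ 1913 (mod 3181)

1913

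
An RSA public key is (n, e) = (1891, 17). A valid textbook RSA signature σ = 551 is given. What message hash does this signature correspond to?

Squares mod 1891: σ^1≡551, σ^2≡1041, σ^4≡138, σ^8≡134, σ^16≡937
17 = 16 + 1, so σ^17 ≡ 937·551 ≡ 44 (mod 1891)

44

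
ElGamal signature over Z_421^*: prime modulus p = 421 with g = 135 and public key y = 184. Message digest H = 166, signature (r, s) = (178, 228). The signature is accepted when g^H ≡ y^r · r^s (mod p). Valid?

Left side g^H mod p:
135^2 = 18225 ≡ 122
135^4 ≡ 122^2 = 14884 ≡ 149
135^8 ≡ 149^2 = 22201 ≡ 309
135^16 ≡ 309^2 = 95481 ≡ 335
135^32 ≡ 335^2 = 112225 ≡ 239
135^64 ≡ 239^2 = 57121 ≡ 286
135^128 ≡ 286^2 = 81796 ≡ 122
166 = 128 + 32 + 4 + 2, so 135^166 ≡ 122·239·149·122 ≡ 176 (mod 421)
Right side y^r · r^s mod p:
184^2 = 33856 ≡ 176
184^4 ≡ 176^2 = 30976 ≡ 243
184^8 ≡ 243^2 = 59049 ≡ 109
184^16 ≡ 109^2 = 11881 ≡ 93
184^32 ≡ 93^2 = 8649 ≡ 229
184^64 ≡ 229^2 = 52441 ≡ 237
184^128 ≡ 237^2 = 56169 ≡ 176
178 = 128 + 32 + 16 + 2, so 184^178 ≡ 176·229·93·176 ≡ 239 (mod 421)
178^2 = 31684 ≡ 109
178^4 ≡ 109^2 = 11881 ≡ 93
178^8 ≡ 93^2 = 8649 ≡ 229
178^16 ≡ 229^2 = 52441 ≡ 237
178^32 ≡ 237^2 = 56169 ≡ 176
178^64 ≡ 176^2 = 30976 ≡ 243
178^128 ≡ 243^2 = 59049 ≡ 109
228 = 128 + 64 + 32 + 4, so 178^228 ≡ 109·243·176·93 ≡ 152 (mod 421)
239·152 = 36328 ≡ 122 (mod 421)
176 ≠ 122, so verification fails.

no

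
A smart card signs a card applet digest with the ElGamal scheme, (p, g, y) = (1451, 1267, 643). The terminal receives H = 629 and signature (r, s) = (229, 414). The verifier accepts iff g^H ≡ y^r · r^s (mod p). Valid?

no

Left side g^H mod p:
1267^2 = 1605289 ≡ 483
1267^4 ≡ 483^2 = 233289 ≡ 1129
1267^8 ≡ 1129^2 = 1274641 ≡ 663
1267^16 ≡ 663^2 = 439569 ≡ 1367
1267^32 ≡ 1367^2 = 1868689 ≡ 1252
1267^64 ≡ 1252^2 = 1567504 ≡ 424
1267^128 ≡ 424^2 = 179776 ≡ 1303
1267^256 ≡ 1303^2 = 1697809 ≡ 139
1267^512 ≡ 139^2 = 19321 ≡ 458
629 = 512 + 64 + 32 + 16 + 4 + 1, so 1267^629 ≡ 458·424·1252·1367·1129·1267 ≡ 832 (mod 1451)
Right side y^r · r^s mod p:
643^2 = 413449 ≡ 1365
643^4 ≡ 1365^2 = 1863225 ≡ 141
643^8 ≡ 141^2 = 19881 ≡ 1018
643^16 ≡ 1018^2 = 1036324 ≡ 310
643^32 ≡ 310^2 = 96100 ≡ 334
643^64 ≡ 334^2 = 111556 ≡ 1280
643^128 ≡ 1280^2 = 1638400 ≡ 221
229 = 128 + 64 + 32 + 4 + 1, so 643^229 ≡ 221·1280·334·141·643 ≡ 829 (mod 1451)
229^2 = 52441 ≡ 205
229^4 ≡ 205^2 = 42025 ≡ 1397
229^8 ≡ 1397^2 = 1951609 ≡ 14
229^16 ≡ 14^2 = 196
229^32 ≡ 196^2 = 38416 ≡ 690
229^64 ≡ 690^2 = 476100 ≡ 172
229^128 ≡ 172^2 = 29584 ≡ 564
229^256 ≡ 564^2 = 318096 ≡ 327
414 = 256 + 128 + 16 + 8 + 4 + 2, so 229^414 ≡ 327·564·196·14·1397·205 ≡ 1393 (mod 1451)
829·1393 = 1154797 ≡ 1252 (mod 1451)
832 ≠ 1252, so verification fails.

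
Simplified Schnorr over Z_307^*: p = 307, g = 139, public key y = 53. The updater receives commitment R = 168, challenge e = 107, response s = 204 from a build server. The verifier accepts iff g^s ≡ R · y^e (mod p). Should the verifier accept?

reject

g^s mod p:
Squares mod 307: 139^1≡139, 139^2≡287, 139^4≡93, 139^8≡53, 139^16≡46, 139^32≡274, 139^64≡168, 139^128≡287
204 = 128 + 64 + 8 + 4, so 139^204 ≡ 287·168·53·93 ≡ 289 (mod 307)
R · y^e mod p:
Squares mod 307: 53^1≡53, 53^2≡46, 53^4≡274, 53^8≡168, 53^16≡287, 53^32≡93, 53^64≡53
107 = 64 + 32 + 8 + 2 + 1, so 53^107 ≡ 53·93·168·46·53 ≡ 168 (mod 307)
168·168 = 28224 ≡ 287 (mod 307)
289 ≠ 287; the check fails.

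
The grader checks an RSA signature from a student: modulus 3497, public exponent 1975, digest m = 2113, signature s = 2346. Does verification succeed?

passes

s^1975 mod 3497 = 2113
2113 = m, so the signature checks out.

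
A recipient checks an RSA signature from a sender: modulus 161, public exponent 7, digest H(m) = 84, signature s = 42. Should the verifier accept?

accept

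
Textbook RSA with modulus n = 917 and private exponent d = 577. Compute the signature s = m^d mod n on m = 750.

127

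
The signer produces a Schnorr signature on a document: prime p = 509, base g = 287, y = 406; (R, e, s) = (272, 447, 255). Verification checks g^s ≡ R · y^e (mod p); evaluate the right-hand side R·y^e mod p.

287

406^2 = 164836 ≡ 429
406^4 ≡ 429^2 = 184041 ≡ 292
406^8 ≡ 292^2 = 85264 ≡ 261
406^16 ≡ 261^2 = 68121 ≡ 424
406^32 ≡ 424^2 = 179776 ≡ 99
406^64 ≡ 99^2 = 9801 ≡ 130
406^128 ≡ 130^2 = 16900 ≡ 103
406^256 ≡ 103^2 = 10609 ≡ 429
447 = 256 + 128 + 32 + 16 + 8 + 4 + 2 + 1, so 406^447 ≡ 429·103·99·424·261·292·429·406 ≡ 220 (mod 509)
R · y^e ≡ 272·220 = 59840 ≡ 287 (mod 509)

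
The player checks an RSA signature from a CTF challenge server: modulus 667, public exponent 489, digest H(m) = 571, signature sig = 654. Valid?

yes

sig^2 ≡ 654^2 = 427716 ≡ 169
sig^4 ≡ 169^2 = 28561 ≡ 547
sig^8 ≡ 547^2 = 299209 ≡ 393
sig^16 ≡ 393^2 = 154449 ≡ 372
sig^32 ≡ 372^2 = 138384 ≡ 315
sig^64 ≡ 315^2 = 99225 ≡ 509
sig^128 ≡ 509^2 = 259081 ≡ 285
sig^256 ≡ 285^2 = 81225 ≡ 518
489 = 256 + 128 + 64 + 32 + 8 + 1, so sig^489 ≡ 518·285·509·315·393·654 ≡ 571 (mod 667)
571 = H(m), so the signature checks out.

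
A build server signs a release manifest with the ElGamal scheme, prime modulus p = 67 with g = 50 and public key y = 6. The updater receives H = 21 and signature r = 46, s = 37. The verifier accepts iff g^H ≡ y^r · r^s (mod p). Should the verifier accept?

reject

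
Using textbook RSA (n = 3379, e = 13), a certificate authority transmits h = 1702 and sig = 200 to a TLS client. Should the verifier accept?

sig^2 ≡ 200^2 = 40000 ≡ 2831
sig^4 ≡ 2831^2 = 8014561 ≡ 2952
sig^8 ≡ 2952^2 = 8714304 ≡ 3242
13 = 8 + 4 + 1, so sig^13 ≡ 3242·2952·200 ≡ 1702 (mod 3379)
sig^13 mod 3379 = 1702 matches h.

accept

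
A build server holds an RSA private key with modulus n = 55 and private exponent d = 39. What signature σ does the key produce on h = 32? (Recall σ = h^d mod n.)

43

Squares mod 55: h^1≡32, h^2≡34, h^4≡1, h^8≡1, h^16≡1, h^32≡1
39 = 32 + 4 + 2 + 1, so h^39 ≡ 1·1·34·32 ≡ 43 (mod 55)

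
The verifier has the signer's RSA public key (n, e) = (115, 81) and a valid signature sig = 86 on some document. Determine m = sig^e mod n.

sig^2 ≡ 86^2 = 7396 ≡ 36
sig^4 ≡ 36^2 = 1296 ≡ 31
sig^8 ≡ 31^2 = 961 ≡ 41
sig^16 ≡ 41^2 = 1681 ≡ 71
sig^32 ≡ 71^2 = 5041 ≡ 96
sig^64 ≡ 96^2 = 9216 ≡ 16
81 = 64 + 16 + 1, so sig^81 ≡ 16·71·86 ≡ 61 (mod 115)

61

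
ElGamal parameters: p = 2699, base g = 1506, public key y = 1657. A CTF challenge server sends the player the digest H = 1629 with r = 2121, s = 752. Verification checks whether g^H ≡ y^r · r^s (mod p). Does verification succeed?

Left side g^H mod p:
1506^2 = 2268036 ≡ 876
1506^4 ≡ 876^2 = 767376 ≡ 860
1506^8 ≡ 860^2 = 739600 ≡ 74
1506^16 ≡ 74^2 = 5476 ≡ 78
1506^32 ≡ 78^2 = 6084 ≡ 686
1506^64 ≡ 686^2 = 470596 ≡ 970
1506^128 ≡ 970^2 = 940900 ≡ 1648
1506^256 ≡ 1648^2 = 2715904 ≡ 710
1506^512 ≡ 710^2 = 504100 ≡ 2086
1506^1024 ≡ 2086^2 = 4351396 ≡ 608
1629 = 1024 + 512 + 64 + 16 + 8 + 4 + 1, so 1506^1629 ≡ 608·2086·970·78·74·860·1506 ≡ 1038 (mod 2699)
Right side y^r · r^s mod p:
1657^2 = 2745649 ≡ 766
1657^4 ≡ 766^2 = 586756 ≡ 1073
1657^8 ≡ 1073^2 = 1151329 ≡ 1555
1657^16 ≡ 1555^2 = 2418025 ≡ 2420
1657^32 ≡ 2420^2 = 5856400 ≡ 2269
1657^64 ≡ 2269^2 = 5148361 ≡ 1368
1657^128 ≡ 1368^2 = 1871424 ≡ 1017
1657^256 ≡ 1017^2 = 1034289 ≡ 572
1657^512 ≡ 572^2 = 327184 ≡ 605
1657^1024 ≡ 605^2 = 366025 ≡ 1660
1657^2048 ≡ 1660^2 = 2755600 ≡ 2620
2121 = 2048 + 64 + 8 + 1, so 1657^2121 ≡ 2620·1368·1555·1657 ≡ 2057 (mod 2699)
2121^2 = 4498641 ≡ 2107
2121^4 ≡ 2107^2 = 4439449 ≡ 2293
2121^8 ≡ 2293^2 = 5257849 ≡ 197
2121^16 ≡ 197^2 = 38809 ≡ 1023
2121^32 ≡ 1023^2 = 1046529 ≡ 2016
2121^64 ≡ 2016^2 = 4064256 ≡ 2261
2121^128 ≡ 2261^2 = 5112121 ≡ 215
2121^256 ≡ 215^2 = 46225 ≡ 342
2121^512 ≡ 342^2 = 116964 ≡ 907
752 = 512 + 128 + 64 + 32 + 16, so 2121^752 ≡ 907·215·2261·2016·1023 ≡ 2092 (mod 2699)
2057·2092 = 4303244 ≡ 1038 (mod 2699)
1038 ≡ 1038 (mod 2699), so the signature is genuine.

passes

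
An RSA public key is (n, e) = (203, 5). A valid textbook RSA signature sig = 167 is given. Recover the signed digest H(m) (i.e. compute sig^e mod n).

sig^2 ≡ 167^2 = 27889 ≡ 78
sig^4 ≡ 78^2 = 6084 ≡ 197
5 = 4 + 1, so sig^5 ≡ 197·167 ≡ 13 (mod 203)

13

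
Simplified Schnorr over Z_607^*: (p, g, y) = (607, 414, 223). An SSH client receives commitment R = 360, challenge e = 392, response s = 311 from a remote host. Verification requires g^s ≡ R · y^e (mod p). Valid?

g^s mod p:
414^2 = 171396 ≡ 222
414^4 ≡ 222^2 = 49284 ≡ 117
414^8 ≡ 117^2 = 13689 ≡ 335
414^16 ≡ 335^2 = 112225 ≡ 537
414^32 ≡ 537^2 = 288369 ≡ 44
414^64 ≡ 44^2 = 1936 ≡ 115
414^128 ≡ 115^2 = 13225 ≡ 478
414^256 ≡ 478^2 = 228484 ≡ 252
311 = 256 + 32 + 16 + 4 + 2 + 1, so 414^311 ≡ 252·44·537·117·222·414 ≡ 272 (mod 607)
R · y^e mod p:
223^2 = 49729 ≡ 562
223^4 ≡ 562^2 = 315844 ≡ 204
223^8 ≡ 204^2 = 41616 ≡ 340
223^16 ≡ 340^2 = 115600 ≡ 270
223^32 ≡ 270^2 = 72900 ≡ 60
223^64 ≡ 60^2 = 3600 ≡ 565
223^128 ≡ 565^2 = 319225 ≡ 550
223^256 ≡ 550^2 = 302500 ≡ 214
392 = 256 + 128 + 8, so 223^392 ≡ 214·550·340 ≡ 311 (mod 607)
360·311 = 111960 ≡ 272 (mod 607)
272 ≡ 272 (mod 607); signature holds.

yes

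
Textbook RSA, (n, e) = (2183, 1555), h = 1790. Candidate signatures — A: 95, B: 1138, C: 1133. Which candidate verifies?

C

Candidate A: Squares mod 2183: 95^1≡95, 95^2≡293, 95^4≡712, 95^8≡488, 95^16≡197, 95^32≡1698, 95^64≡1644, 95^128≡182, 95^256≡379, 95^512≡1746, 95^1024≡1048; 1555 = 1024 + 512 + 16 + 2 + 1, so 95^1555 ≡ 1048·1746·197·293·95 ≡ 432 (mod 2183)
Candidate B: Squares mod 2183: 1138^1≡1138, 1138^2≡525, 1138^4≡567, 1138^8≡588, 1138^16≡830, 1138^32≡1255, 1138^64≡1082, 1138^128≡636, 1138^256≡641, 1138^512≡477, 1138^1024≡497; 1555 = 1024 + 512 + 16 + 2 + 1, so 1138^1555 ≡ 497·477·830·525·1138 ≡ 1982 (mod 2183)
Candidate C: Squares mod 2183: 1133^1≡1133, 1133^2≡85, 1133^4≡676, 1133^8≡729, 1133^16≡972, 1133^32≡1728, 1133^64≡1823, 1133^128≡803, 1133^256≡824, 1133^512≡63, 1133^1024≡1786; 1555 = 1024 + 512 + 16 + 2 + 1, so 1133^1555 ≡ 1786·63·972·85·1133 ≡ 1790 (mod 2183)
  → matches h = 1790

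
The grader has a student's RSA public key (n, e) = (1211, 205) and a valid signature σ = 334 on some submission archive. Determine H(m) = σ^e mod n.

σ^2 ≡ 334^2 = 111556 ≡ 144
σ^4 ≡ 144^2 = 20736 ≡ 149
σ^8 ≡ 149^2 = 22201 ≡ 403
σ^16 ≡ 403^2 = 162409 ≡ 135
σ^32 ≡ 135^2 = 18225 ≡ 60
σ^64 ≡ 60^2 = 3600 ≡ 1178
σ^128 ≡ 1178^2 = 1387684 ≡ 1089
205 = 128 + 64 + 8 + 4 + 1, so σ^205 ≡ 1089·1178·403·149·334 ≡ 145 (mod 1211)

145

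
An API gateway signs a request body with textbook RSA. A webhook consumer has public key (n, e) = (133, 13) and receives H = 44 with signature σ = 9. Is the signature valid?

Squares mod 133: σ^1≡9, σ^2≡81, σ^4≡44, σ^8≡74
13 = 8 + 4 + 1, so σ^13 ≡ 74·44·9 ≡ 44 (mod 133)
Since 44 equals the digest 44, verification succeeds.

valid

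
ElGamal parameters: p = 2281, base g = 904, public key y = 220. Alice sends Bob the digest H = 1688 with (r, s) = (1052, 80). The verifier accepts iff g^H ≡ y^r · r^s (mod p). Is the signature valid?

Left side g^H mod p:
Squares mod 2281: 904^1≡904, 904^2≡618, 904^4≡997, 904^8≡1774, 904^16≡1577, 904^32≡639, 904^64≡22, 904^128≡484, 904^256≡1594, 904^512≡2083, 904^1024≡427
1688 = 1024 + 512 + 128 + 16 + 8, so 904^1688 ≡ 427·2083·484·1577·1774 ≡ 853 (mod 2281)
Right side y^r · r^s mod p:
Squares mod 2281: 220^1≡220, 220^2≡499, 220^4≡372, 220^8≡1524, 220^16≡518, 220^32≡1447, 220^64≡2132, 220^128≡1672, 220^256≡1359, 220^512≡1552, 220^1024≡2249
1052 = 1024 + 16 + 8 + 4, so 220^1052 ≡ 2249·518·1524·372 ≡ 2132 (mod 2281)
Squares mod 2281: 1052^1≡1052, 1052^2≡419, 1052^4≡2205, 1052^8≡1214, 1052^16≡270, 1052^32≡2189, 1052^64≡1621
80 = 64 + 16, so 1052^80 ≡ 1621·270 ≡ 1999 (mod 2281)
2132·1999 = 4261868 ≡ 960 (mod 2281)
853 ≠ 960, so verification fails.

invalid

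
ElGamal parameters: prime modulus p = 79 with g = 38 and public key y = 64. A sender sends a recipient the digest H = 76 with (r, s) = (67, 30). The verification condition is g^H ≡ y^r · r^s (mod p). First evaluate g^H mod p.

18

38^2 = 1444 ≡ 22
38^4 ≡ 22^2 = 484 ≡ 10
38^8 ≡ 10^2 = 100 ≡ 21
38^16 ≡ 21^2 = 441 ≡ 46
38^32 ≡ 46^2 = 2116 ≡ 62
38^64 ≡ 62^2 = 3844 ≡ 52
76 = 64 + 8 + 4, so 38^76 ≡ 52·21·10 ≡ 18 (mod 79)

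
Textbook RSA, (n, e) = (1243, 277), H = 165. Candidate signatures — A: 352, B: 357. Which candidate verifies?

A

Candidate A: 352^2 = 123904 ≡ 847; 352^4 ≡ 847^2 = 717409 ≡ 198; 352^8 ≡ 198^2 = 39204 ≡ 671; 352^16 ≡ 671^2 = 450241 ≡ 275; 352^32 ≡ 275^2 = 75625 ≡ 1045; 352^64 ≡ 1045^2 = 1092025 ≡ 671; 352^128 ≡ 671^2 = 450241 ≡ 275; 352^256 ≡ 275^2 = 75625 ≡ 1045; 277 = 256 + 16 + 4 + 1, so 352^277 ≡ 1045·275·198·352 ≡ 165 (mod 1243)
  → matches H = 165
Candidate B: 357^2 = 127449 ≡ 663; 357^4 ≡ 663^2 = 439569 ≡ 790; 357^8 ≡ 790^2 = 624100 ≡ 114; 357^16 ≡ 114^2 = 12996 ≡ 566; 357^32 ≡ 566^2 = 320356 ≡ 905; 357^64 ≡ 905^2 = 819025 ≡ 1131; 357^128 ≡ 1131^2 = 1279161 ≡ 114; 357^256 ≡ 114^2 = 12996 ≡ 566; 277 = 256 + 16 + 4 + 1, so 357^277 ≡ 566·566·790·357 ≡ 773 (mod 1243)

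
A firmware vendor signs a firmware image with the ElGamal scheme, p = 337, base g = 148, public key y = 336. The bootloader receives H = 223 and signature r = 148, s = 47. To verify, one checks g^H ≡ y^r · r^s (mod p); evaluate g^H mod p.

148^2 = 21904 ≡ 336
148^4 ≡ 336^2 = 112896 ≡ 1
148^8 ≡ 1^2 = 1
148^16 ≡ 1^2 = 1
148^32 ≡ 1^2 = 1
148^64 ≡ 1^2 = 1
148^128 ≡ 1^2 = 1
223 = 128 + 64 + 16 + 8 + 4 + 2 + 1, so 148^223 ≡ 1·1·1·1·1·336·148 ≡ 189 (mod 337)

189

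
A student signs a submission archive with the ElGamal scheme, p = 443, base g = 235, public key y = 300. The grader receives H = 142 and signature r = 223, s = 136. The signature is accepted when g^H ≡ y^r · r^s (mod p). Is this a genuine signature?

Left side g^H mod p:
235^2 = 55225 ≡ 293
235^4 ≡ 293^2 = 85849 ≡ 350
235^8 ≡ 350^2 = 122500 ≡ 232
235^16 ≡ 232^2 = 53824 ≡ 221
235^32 ≡ 221^2 = 48841 ≡ 111
235^64 ≡ 111^2 = 12321 ≡ 360
235^128 ≡ 360^2 = 129600 ≡ 244
142 = 128 + 8 + 4 + 2, so 235^142 ≡ 244·232·350·293 ≡ 432 (mod 443)
Right side y^r · r^s mod p:
300^2 = 90000 ≡ 71
300^4 ≡ 71^2 = 5041 ≡ 168
300^8 ≡ 168^2 = 28224 ≡ 315
300^16 ≡ 315^2 = 99225 ≡ 436
300^32 ≡ 436^2 = 190096 ≡ 49
300^64 ≡ 49^2 = 2401 ≡ 186
300^128 ≡ 186^2 = 34596 ≡ 42
223 = 128 + 64 + 16 + 8 + 4 + 2 + 1, so 300^223 ≡ 42·186·436·315·168·71·300 ≡ 71 (mod 443)
223^2 = 49729 ≡ 113
223^4 ≡ 113^2 = 12769 ≡ 365
223^8 ≡ 365^2 = 133225 ≡ 325
223^16 ≡ 325^2 = 105625 ≡ 191
223^32 ≡ 191^2 = 36481 ≡ 155
223^64 ≡ 155^2 = 24025 ≡ 103
223^128 ≡ 103^2 = 10609 ≡ 420
136 = 128 + 8, so 223^136 ≡ 420·325 ≡ 56 (mod 443)
71·56 = 3976 ≡ 432 (mod 443)
432 ≡ 432 (mod 443), so the signature is genuine.

genuine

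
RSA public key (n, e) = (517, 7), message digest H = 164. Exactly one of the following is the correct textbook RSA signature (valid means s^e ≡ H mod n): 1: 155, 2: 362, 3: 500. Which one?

Candidate 1: 155^7 mod 517 = 353
Candidate 2: 362^7 mod 517 = 164
  → matches H = 164
Candidate 3: 500^7 mod 517 = 91

2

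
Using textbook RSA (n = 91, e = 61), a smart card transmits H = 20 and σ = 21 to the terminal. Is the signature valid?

invalid

σ^61 mod 91 = 21
The recovered value 21 does not match the digest 20.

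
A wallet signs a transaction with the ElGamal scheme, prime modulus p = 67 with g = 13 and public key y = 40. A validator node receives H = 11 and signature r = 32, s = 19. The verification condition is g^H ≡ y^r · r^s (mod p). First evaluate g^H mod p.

13^2 = 169 ≡ 35
13^4 ≡ 35^2 = 1225 ≡ 19
13^8 ≡ 19^2 = 361 ≡ 26
11 = 8 + 2 + 1, so 13^11 ≡ 26·35·13 ≡ 38 (mod 67)

38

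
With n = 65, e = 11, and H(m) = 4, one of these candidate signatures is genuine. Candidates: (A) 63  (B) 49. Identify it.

B

Candidate A: 63^2 = 3969 ≡ 4; 63^4 ≡ 4^2 = 16; 63^8 ≡ 16^2 = 256 ≡ 61; 11 = 8 + 2 + 1, so 63^11 ≡ 61·4·63 ≡ 32 (mod 65)
Candidate B: 49^2 = 2401 ≡ 61; 49^4 ≡ 61^2 = 3721 ≡ 16; 49^8 ≡ 16^2 = 256 ≡ 61; 11 = 8 + 2 + 1, so 49^11 ≡ 61·61·49 ≡ 4 (mod 65)
  → matches H(m) = 4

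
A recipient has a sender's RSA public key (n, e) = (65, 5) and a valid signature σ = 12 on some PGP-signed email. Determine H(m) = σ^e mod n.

12

Squares mod 65: σ^1≡12, σ^2≡14, σ^4≡1
5 = 4 + 1, so σ^5 ≡ 1·12 ≡ 12 (mod 65)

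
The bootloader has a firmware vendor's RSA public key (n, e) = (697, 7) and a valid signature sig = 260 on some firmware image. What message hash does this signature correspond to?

sig^2 ≡ 260^2 = 67600 ≡ 688
sig^4 ≡ 688^2 = 473344 ≡ 81
7 = 4 + 2 + 1, so sig^7 ≡ 81·688·260 ≡ 44 (mod 697)

44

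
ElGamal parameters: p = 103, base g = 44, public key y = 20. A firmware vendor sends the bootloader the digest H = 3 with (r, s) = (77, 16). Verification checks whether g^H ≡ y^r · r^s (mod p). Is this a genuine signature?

genuine

Left side g^H mod p:
44^2 = 1936 ≡ 82
3 = 2 + 1, so 44^3 ≡ 82·44 ≡ 3 (mod 103)
Right side y^r · r^s mod p:
20^2 = 400 ≡ 91
20^4 ≡ 91^2 = 8281 ≡ 41
20^8 ≡ 41^2 = 1681 ≡ 33
20^16 ≡ 33^2 = 1089 ≡ 59
20^32 ≡ 59^2 = 3481 ≡ 82
20^64 ≡ 82^2 = 6724 ≡ 29
77 = 64 + 8 + 4 + 1, so 20^77 ≡ 29·33·41·20 ≡ 86 (mod 103)
77^2 = 5929 ≡ 58
77^4 ≡ 58^2 = 3364 ≡ 68
77^8 ≡ 68^2 = 4624 ≡ 92
77^16 ≡ 92^2 = 8464 ≡ 18
86·18 = 1548 ≡ 3 (mod 103)
3 ≡ 3 (mod 103), so the signature is genuine.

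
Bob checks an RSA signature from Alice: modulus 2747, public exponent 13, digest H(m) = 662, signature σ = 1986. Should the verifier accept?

σ^13 mod 2747 = 1568
The recovered value 1568 does not match the digest 662.

reject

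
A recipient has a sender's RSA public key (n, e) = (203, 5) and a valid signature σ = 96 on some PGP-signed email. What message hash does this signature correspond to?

σ^2 ≡ 96^2 = 9216 ≡ 81
σ^4 ≡ 81^2 = 6561 ≡ 65
5 = 4 + 1, so σ^5 ≡ 65·96 ≡ 150 (mod 203)

150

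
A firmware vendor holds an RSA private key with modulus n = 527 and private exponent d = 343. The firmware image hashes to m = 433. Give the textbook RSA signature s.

185

Squares mod 527: m^1≡433, m^2≡404, m^4≡373, m^8≡1, m^16≡1, m^32≡1, m^64≡1, m^128≡1, m^256≡1
343 = 256 + 64 + 16 + 4 + 2 + 1, so m^343 ≡ 1·1·1·373·404·433 ≡ 185 (mod 527)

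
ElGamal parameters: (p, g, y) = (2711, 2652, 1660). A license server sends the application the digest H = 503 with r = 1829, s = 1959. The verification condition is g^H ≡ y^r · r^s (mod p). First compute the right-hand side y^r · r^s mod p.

1660^2 = 2755600 ≡ 1224
1660^4 ≡ 1224^2 = 1498176 ≡ 1704
1660^8 ≡ 1704^2 = 2903616 ≡ 135
1660^16 ≡ 135^2 = 18225 ≡ 1959
1660^32 ≡ 1959^2 = 3837681 ≡ 1616
1660^64 ≡ 1616^2 = 2611456 ≡ 763
1660^128 ≡ 763^2 = 582169 ≡ 2015
1660^256 ≡ 2015^2 = 4060225 ≡ 1858
1660^512 ≡ 1858^2 = 3452164 ≡ 1061
1660^1024 ≡ 1061^2 = 1125721 ≡ 656
1829 = 1024 + 512 + 256 + 32 + 4 + 1, so 1660^1829 ≡ 656·1061·1858·1616·1704·1660 ≡ 286 (mod 2711)
1829^2 = 3345241 ≡ 2578
1829^4 ≡ 2578^2 = 6646084 ≡ 1423
1829^8 ≡ 1423^2 = 2024929 ≡ 2523
1829^16 ≡ 2523^2 = 6365529 ≡ 101
1829^32 ≡ 101^2 = 10201 ≡ 2068
1829^64 ≡ 2068^2 = 4276624 ≡ 1377
1829^128 ≡ 1377^2 = 1896129 ≡ 1140
1829^256 ≡ 1140^2 = 1299600 ≡ 1031
1829^512 ≡ 1031^2 = 1062961 ≡ 249
1829^1024 ≡ 249^2 = 62001 ≡ 2359
1959 = 1024 + 512 + 256 + 128 + 32 + 4 + 2 + 1, so 1829^1959 ≡ 2359·249·1031·1140·2068·1423·2578·1829 ≡ 2681 (mod 2711)
y^r · r^s ≡ 286·2681 = 766766 ≡ 2264 (mod 2711)

2264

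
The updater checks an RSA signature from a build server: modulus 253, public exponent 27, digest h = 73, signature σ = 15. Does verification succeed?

σ^2 ≡ 15^2 = 225
σ^4 ≡ 225^2 = 50625 ≡ 25
σ^8 ≡ 25^2 = 625 ≡ 119
σ^16 ≡ 119^2 = 14161 ≡ 246
27 = 16 + 8 + 2 + 1, so σ^27 ≡ 246·119·225·15 ≡ 214 (mod 253)
σ^27 mod 253 = 214, but h = 73.

fails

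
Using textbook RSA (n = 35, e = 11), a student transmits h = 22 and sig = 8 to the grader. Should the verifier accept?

accept

sig^2 ≡ 8^2 = 64 ≡ 29
sig^4 ≡ 29^2 = 841 ≡ 1
sig^8 ≡ 1^2 = 1
11 = 8 + 2 + 1, so sig^11 ≡ 1·29·8 ≡ 22 (mod 35)
22 = h, so the signature checks out.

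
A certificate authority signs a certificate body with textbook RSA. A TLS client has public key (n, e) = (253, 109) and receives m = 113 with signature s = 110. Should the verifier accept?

reject

s^2 ≡ 110^2 = 12100 ≡ 209
s^4 ≡ 209^2 = 43681 ≡ 165
s^8 ≡ 165^2 = 27225 ≡ 154
s^16 ≡ 154^2 = 23716 ≡ 187
s^32 ≡ 187^2 = 34969 ≡ 55
s^64 ≡ 55^2 = 3025 ≡ 242
109 = 64 + 32 + 8 + 4 + 1, so s^109 ≡ 242·55·154·165·110 ≡ 55 (mod 253)
s^109 mod 253 = 55, but m = 113.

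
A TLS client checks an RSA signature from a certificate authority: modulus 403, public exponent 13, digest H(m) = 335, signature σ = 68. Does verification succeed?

fails

Squares mod 403: σ^1≡68, σ^2≡191, σ^4≡211, σ^8≡191
13 = 8 + 4 + 1, so σ^13 ≡ 191·211·68 ≡ 68 (mod 403)
The recovered value 68 does not match the digest 335.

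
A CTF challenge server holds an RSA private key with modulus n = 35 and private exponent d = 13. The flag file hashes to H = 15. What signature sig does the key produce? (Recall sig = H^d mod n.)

15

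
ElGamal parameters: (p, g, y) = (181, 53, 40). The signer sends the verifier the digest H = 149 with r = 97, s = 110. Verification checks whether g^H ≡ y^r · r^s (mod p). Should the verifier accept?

Left side g^H mod p:
53^2 = 2809 ≡ 94
53^4 ≡ 94^2 = 8836 ≡ 148
53^8 ≡ 148^2 = 21904 ≡ 3
53^16 ≡ 3^2 = 9
53^32 ≡ 9^2 = 81
53^64 ≡ 81^2 = 6561 ≡ 45
53^128 ≡ 45^2 = 2025 ≡ 34
149 = 128 + 16 + 4 + 1, so 53^149 ≡ 34·9·148·53 ≡ 23 (mod 181)
Right side y^r · r^s mod p:
40^2 = 1600 ≡ 152
40^4 ≡ 152^2 = 23104 ≡ 117
40^8 ≡ 117^2 = 13689 ≡ 114
40^16 ≡ 114^2 = 12996 ≡ 145
40^32 ≡ 145^2 = 21025 ≡ 29
40^64 ≡ 29^2 = 841 ≡ 117
97 = 64 + 32 + 1, so 40^97 ≡ 117·29·40 ≡ 151 (mod 181)
97^2 = 9409 ≡ 178
97^4 ≡ 178^2 = 31684 ≡ 9
97^8 ≡ 9^2 = 81
97^16 ≡ 81^2 = 6561 ≡ 45
97^32 ≡ 45^2 = 2025 ≡ 34
97^64 ≡ 34^2 = 1156 ≡ 70
110 = 64 + 32 + 8 + 4 + 2, so 97^110 ≡ 70·34·81·9·178 ≡ 138 (mod 181)
151·138 = 20838 ≡ 23 (mod 181)
23 ≡ 23 (mod 181), so the signature is genuine.

accept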